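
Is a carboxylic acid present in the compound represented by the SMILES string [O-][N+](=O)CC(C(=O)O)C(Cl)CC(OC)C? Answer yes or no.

yes

Reading the structure from left to right:
  O2NCH2: –NO2 on carbon → nitro group.
  CH(COOH): pendant –COOH: carbonyl C bonded to C and –OH → carboxylic acid.
  CH(Cl): halogen on an sp³ carbon → alkyl halide.
  CH(OCH3): pendant –OCH3: C–O–C with sp³ C, no adjacent C=O → ether.
The CH(COOH) segment supplies the carboxylic acid: pendant –COOH: carbonyl C bonded to C and –OH → carboxylic acid.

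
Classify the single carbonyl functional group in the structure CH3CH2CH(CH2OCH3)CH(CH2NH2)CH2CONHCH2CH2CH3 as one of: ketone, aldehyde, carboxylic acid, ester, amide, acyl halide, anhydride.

The carbonyl is in the CH2CONHCH2 segment: –C(=O)–N– linkage → amide (the N is not an amine).

amide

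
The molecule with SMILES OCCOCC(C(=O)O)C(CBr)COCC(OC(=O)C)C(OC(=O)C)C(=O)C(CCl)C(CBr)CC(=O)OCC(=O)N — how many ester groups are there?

HO– on an sp³ carbon → alcohol.
C–O–C with sp³ carbons on both sides and no adjacent C=O → ether.
pendant –COOH: carbonyl C bonded to C and –OH → carboxylic acid.
pendant –CH2X: halogen on sp³ carbon → alkyl halide.
C–O–C with sp³ carbons on both sides and no adjacent C=O → ether.
pendant –OC(=O)CH3: an acyloxy group → ester.
pendant –OC(=O)CH3: an acyloxy group → ester.
–C(=O)– with carbon on both sides → ketone.
pendant –CH2X: halogen on sp³ carbon → alkyl halide.
pendant –CH2X: halogen on sp³ carbon → alkyl halide.
–C(=O)–O–C with C on the carbonyl side → ester.
–C(=O)NH2: carbonyl C bonded to C and to N → amide (the N is not a separate amine).
Ester appears at: CH(OCOCH3), CH(OCOCH3), CH2COOCH2 → 3.

3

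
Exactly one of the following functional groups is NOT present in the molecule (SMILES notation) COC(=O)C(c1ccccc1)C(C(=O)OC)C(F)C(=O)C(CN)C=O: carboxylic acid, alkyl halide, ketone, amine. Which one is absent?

carboxylic acid

alkyl halide: present (CH(F) — halogen on an sp³ carbon → alkyl halide).
ketone: present (CO — –C(=O)– with carbon on both sides → ketone).
amine: present (CH(CH2NH2) — pendant –CH2NH2: N on sp³ C, no adjacent C=O → amine).
carboxylic acid: absent. In each of CH3OOC and CH(COOCH3), the acyl oxygen is bonded to carbon (–O–C), not to H, so this is an ester.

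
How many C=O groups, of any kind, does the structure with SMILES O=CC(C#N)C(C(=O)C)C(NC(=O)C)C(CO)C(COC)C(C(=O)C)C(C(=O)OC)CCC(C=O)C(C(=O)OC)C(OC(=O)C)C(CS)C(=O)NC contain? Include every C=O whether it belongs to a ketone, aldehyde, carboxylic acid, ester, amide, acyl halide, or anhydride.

OHC: aldehyde, 1 C=O (running total 1).
CH(COCH3): ketone, 1 C=O (running total 2).
CH(NHCOCH3): amide, 1 C=O (running total 3).
CH(COCH3): ketone, 1 C=O (running total 4).
CH(COOCH3): ester, 1 C=O (running total 5).
CH(CHO): aldehyde, 1 C=O (running total 6).
CH(COOCH3): ester, 1 C=O (running total 7).
CH(OCOCH3): ester, 1 C=O (running total 8).
CONHCH3: amide, 1 C=O (running total 9).

9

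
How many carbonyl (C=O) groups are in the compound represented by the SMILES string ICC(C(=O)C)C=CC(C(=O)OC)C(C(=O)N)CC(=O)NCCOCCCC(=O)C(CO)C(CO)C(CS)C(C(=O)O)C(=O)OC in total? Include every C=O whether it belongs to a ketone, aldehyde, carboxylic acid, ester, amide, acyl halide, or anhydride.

7

CH(COCH3): ketone, 1 C=O (running total 1).
CH(COOCH3): ester, 1 C=O (running total 2).
CH(CONH2): amide, 1 C=O (running total 3).
CH2CONHCH2: amide, 1 C=O (running total 4).
CO: ketone, 1 C=O (running total 5).
CH(COOH): carboxylic acid, 1 C=O (running total 6).
COOCH3: ester, 1 C=O (running total 7).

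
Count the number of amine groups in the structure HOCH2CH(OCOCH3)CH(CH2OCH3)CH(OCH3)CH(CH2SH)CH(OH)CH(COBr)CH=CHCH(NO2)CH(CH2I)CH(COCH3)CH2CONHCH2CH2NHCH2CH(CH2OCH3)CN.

1

Reading the structure from left to right:
  HOCH2: HO– on an sp³ carbon → alcohol.
  CH(OCOCH3): pendant –OC(=O)CH3: an acyloxy group → ester.
  CH(CH2OCH3): pendant –CH2OCH3: C–O–C linkage → ether.
  CH(OCH3): pendant –OCH3: C–O–C with sp³ C, no adjacent C=O → ether.
  CH(CH2SH): pendant –CH2SH → thiol.
  CH(OH): –OH on an sp³ carbon → alcohol (secondary).
  CH(COBr): pendant –C(=O)X: carbonyl C bonded to C and halogen → acyl halide.
  CH=CH: C=C double bond → alkene.
  CH(NO2): –NO2 on an sp³ carbon → nitro (the N=O is not a carbonyl).
  CH(CH2I): pendant –CH2X: halogen on sp³ carbon → alkyl halide.
  CH(COCH3): pendant –COCH3: carbonyl C bonded to two carbons → ketone.
  CH2CONHCH2: –C(=O)–N– linkage → amide (the N is not an amine).
  CH2NHCH2: C–N–C with sp³ carbons and no adjacent C=O → amine (secondary).
  CH(CH2OCH3): pendant –CH2OCH3: C–O–C linkage → ether.
  CN: –C≡N: carbon triple-bonded to nitrogen → nitrile.
Amine appears at: CH2NHCH2 → 1.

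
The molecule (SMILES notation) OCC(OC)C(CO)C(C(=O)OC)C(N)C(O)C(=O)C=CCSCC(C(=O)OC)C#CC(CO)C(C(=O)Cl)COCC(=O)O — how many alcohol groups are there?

HO– on an sp³ carbon → alcohol.
pendant –OCH3: C–O–C with sp³ C, no adjacent C=O → ether.
pendant –CH2OH on an sp³ backbone C → alcohol.
pendant –COOCH3: carbonyl C bonded to C and –OCH3 → ester.
–NH2 on an sp³ carbon with no adjacent C=O → amine.
–OH on an sp³ carbon → alcohol (secondary).
–C(=O)– with carbon on both sides → ketone.
C=C double bond → alkene.
C–S–C linkage → sulfide (thioether).
pendant –COOCH3: carbonyl C bonded to C and –OCH3 → ester.
C≡C triple bond → alkyne.
pendant –CH2OH on an sp³ backbone C → alcohol.
pendant –C(=O)X: carbonyl C bonded to C and halogen → acyl halide.
C–O–C with sp³ carbons on both sides and no adjacent C=O → ether.
–COOH: carbonyl C bonded to –OH and C → carboxylic acid (the –OH is not a separate alcohol).
Alcohol appears at: HOCH2, CH(CH2OH), CH(OH), CH(CH2OH) → 4.

4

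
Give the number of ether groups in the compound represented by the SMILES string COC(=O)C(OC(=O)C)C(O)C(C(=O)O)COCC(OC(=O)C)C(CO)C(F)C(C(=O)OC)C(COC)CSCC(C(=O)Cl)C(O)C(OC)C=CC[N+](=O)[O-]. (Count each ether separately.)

3

Working along the chain:
  CH3OOC: CH3O–C(=O)–: carbonyl C bonded to C and to –OCH3 → ester (not ketone + ether).
  CH(OCOCH3): pendant –OC(=O)CH3: an acyloxy group → ester.
  CH(OH): –OH on an sp³ carbon → alcohol (secondary).
  CH(COOH): pendant –COOH: carbonyl C bonded to C and –OH → carboxylic acid.
  CH2OCH2: C–O–C with sp³ carbons on both sides and no adjacent C=O → ether.
  CH(OCOCH3): pendant –OC(=O)CH3: an acyloxy group → ester.
  CH(CH2OH): pendant –CH2OH on an sp³ backbone C → alcohol.
  CH(F): halogen on an sp³ carbon → alkyl halide.
  CH(COOCH3): pendant –COOCH3: carbonyl C bonded to C and –OCH3 → ester.
  CH(CH2OCH3): pendant –CH2OCH3: C–O–C linkage → ether.
  CH2SCH2: C–S–C linkage → sulfide (thioether).
  CH(COCl): pendant –C(=O)X: carbonyl C bonded to C and halogen → acyl halide.
  CH(OH): –OH on an sp³ carbon → alcohol (secondary).
  CH(OCH3): pendant –OCH3: C–O–C with sp³ C, no adjacent C=O → ether.
  CH=CH: C=C double bond → alkene.
  CH2NO2: –NO2 on carbon → nitro group.
Ether appears at: CH2OCH2, CH(CH2OCH3), CH(OCH3) → 3.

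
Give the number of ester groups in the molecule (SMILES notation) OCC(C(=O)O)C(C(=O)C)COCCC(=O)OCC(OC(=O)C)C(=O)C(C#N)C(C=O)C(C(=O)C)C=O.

2

Working along the chain:
  HOCH2: HO– on an sp³ carbon → alcohol.
  CH(COOH): pendant –COOH: carbonyl C bonded to C and –OH → carboxylic acid.
  CH(COCH3): pendant –COCH3: carbonyl C bonded to two carbons → ketone.
  CH2OCH2: C–O–C with sp³ carbons on both sides and no adjacent C=O → ether.
  CH2COOCH2: –C(=O)–O–C with C on the carbonyl side → ester.
  CH(OCOCH3): pendant –OC(=O)CH3: an acyloxy group → ester.
  CO: –C(=O)– with carbon on both sides → ketone.
  CH(CN): pendant –C≡N: nitrile.
  CH(CHO): pendant –CHO: carbonyl C bonded to C and H → aldehyde.
  CH(COCH3): pendant –COCH3: carbonyl C bonded to two carbons → ketone.
  CHO: terminal –CHO: carbonyl C bonded to H and C → aldehyde.
Ester appears at: CH2COOCH2, CH(OCOCH3) → 2.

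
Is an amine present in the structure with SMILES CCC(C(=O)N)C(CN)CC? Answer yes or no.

pendant –CONH2: carbonyl C bonded to C and N → amide.
pendant –CH2NH2: N on sp³ C, no adjacent C=O → amine.
The CH(CH2NH2) segment supplies the amine: pendant –CH2NH2: N on sp³ C, no adjacent C=O → amine.

yes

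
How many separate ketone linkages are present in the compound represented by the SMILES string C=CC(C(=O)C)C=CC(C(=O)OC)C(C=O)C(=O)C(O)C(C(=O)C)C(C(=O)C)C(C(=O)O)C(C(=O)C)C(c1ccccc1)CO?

5

C=C double bond → alkene.
pendant –COCH3: carbonyl C bonded to two carbons → ketone.
C=C double bond → alkene.
pendant –COOCH3: carbonyl C bonded to C and –OCH3 → ester.
pendant –CHO: carbonyl C bonded to C and H → aldehyde.
–C(=O)– with carbon on both sides → ketone.
–OH on an sp³ carbon → alcohol (secondary).
pendant –COCH3: carbonyl C bonded to two carbons → ketone.
pendant –COCH3: carbonyl C bonded to two carbons → ketone.
pendant –COOH: carbonyl C bonded to C and –OH → carboxylic acid.
pendant –COCH3: carbonyl C bonded to two carbons → ketone.
pendant –C6H5: benzene ring → arene.
–OH on an sp³ carbon → alcohol.
Ketone appears at: CH(COCH3), CO, CH(COCH3), CH(COCH3), CH(COCH3) → 5.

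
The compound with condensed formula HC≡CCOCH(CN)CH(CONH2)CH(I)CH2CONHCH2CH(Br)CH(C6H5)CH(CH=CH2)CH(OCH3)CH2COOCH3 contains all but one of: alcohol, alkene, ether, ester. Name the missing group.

alcohol

ester: present (COOCH3 — –C(=O)OCH3: carbonyl C bonded to C and to –OCH3 → ester (not ketone + ether)).
alkene: present (CH(CH=CH2) — pendant –CH=CH2: C=C double bond → alkene).
ether: present (CH(OCH3) — pendant –OCH3: C–O–C with sp³ C, no adjacent C=O → ether).
alcohol: no segment matches this pattern.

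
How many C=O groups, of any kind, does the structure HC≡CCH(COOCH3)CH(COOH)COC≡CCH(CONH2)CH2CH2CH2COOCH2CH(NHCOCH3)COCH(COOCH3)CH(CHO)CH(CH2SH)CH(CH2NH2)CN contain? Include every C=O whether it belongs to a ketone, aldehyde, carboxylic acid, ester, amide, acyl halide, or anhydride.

9

CH(COOCH3): ester, 1 C=O (running total 1).
CH(COOH): carboxylic acid, 1 C=O (running total 2).
CO: ketone, 1 C=O (running total 3).
CH(CONH2): amide, 1 C=O (running total 4).
CH2COOCH2: ester, 1 C=O (running total 5).
CH(NHCOCH3): amide, 1 C=O (running total 6).
CO: ketone, 1 C=O (running total 7).
CH(COOCH3): ester, 1 C=O (running total 8).
CH(CHO): aldehyde, 1 C=O (running total 9).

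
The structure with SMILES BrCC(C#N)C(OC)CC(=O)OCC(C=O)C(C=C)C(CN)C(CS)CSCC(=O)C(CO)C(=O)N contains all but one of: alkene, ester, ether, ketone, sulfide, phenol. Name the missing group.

ketone: present (CO — –C(=O)– with carbon on both sides → ketone).
sulfide: present (CH2SCH2 — C–S–C linkage → sulfide (thioether)).
alkene: present (CH(CH=CH2) — pendant –CH=CH2: C=C double bond → alkene).
ester: present (CH2COOCH2 — –C(=O)–O–C with C on the carbonyl side → ester).
ether: present (CH(OCH3) — pendant –OCH3: C–O–C with sp³ C, no adjacent C=O → ether).
phenol: absent. In CH(CH2OH), the –OH is on an sp³ carbon, not on an aromatic ring, so it is an alcohol.

phenol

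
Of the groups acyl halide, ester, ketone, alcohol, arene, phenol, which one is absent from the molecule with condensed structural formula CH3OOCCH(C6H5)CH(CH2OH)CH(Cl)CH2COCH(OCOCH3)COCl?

phenol

alcohol: present (CH(CH2OH) — pendant –CH2OH on an sp³ backbone C → alcohol).
acyl halide: present (COCl — –C(=O)Cl: carbonyl C bonded to C and to a halogen → acyl halide (not alkyl halide)).
arene: present (CH(C6H5) — pendant –C6H5: benzene ring → arene).
ester: present (CH3OOC — CH3O–C(=O)–: carbonyl C bonded to C and to –OCH3 → ester (not ketone + ether)).
ketone: present (CO — –C(=O)– with carbon on both sides → ketone).
phenol: absent. In CH(CH2OH), the –OH is on an sp³ carbon, not on an aromatic ring, so it is an alcohol.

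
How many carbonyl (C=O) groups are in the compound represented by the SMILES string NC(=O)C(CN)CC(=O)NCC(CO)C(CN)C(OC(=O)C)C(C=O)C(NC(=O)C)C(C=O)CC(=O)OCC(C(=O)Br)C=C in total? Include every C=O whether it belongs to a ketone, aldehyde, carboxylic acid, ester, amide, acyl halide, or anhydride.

8

H2NCO: amide, 1 C=O (running total 1).
CH2CONHCH2: amide, 1 C=O (running total 2).
CH(OCOCH3): ester, 1 C=O (running total 3).
CH(CHO): aldehyde, 1 C=O (running total 4).
CH(NHCOCH3): amide, 1 C=O (running total 5).
CH(CHO): aldehyde, 1 C=O (running total 6).
CH2COOCH2: ester, 1 C=O (running total 7).
CH(COBr): acyl halide, 1 C=O (running total 8).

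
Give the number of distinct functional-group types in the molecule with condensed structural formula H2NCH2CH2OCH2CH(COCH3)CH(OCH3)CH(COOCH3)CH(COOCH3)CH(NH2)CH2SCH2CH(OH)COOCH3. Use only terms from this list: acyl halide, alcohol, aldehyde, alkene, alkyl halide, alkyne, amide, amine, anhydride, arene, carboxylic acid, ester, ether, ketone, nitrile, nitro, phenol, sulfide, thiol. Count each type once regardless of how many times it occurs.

–NH2 on an sp³ carbon with no adjacent C=O → amine.
C–O–C with sp³ carbons on both sides and no adjacent C=O → ether.
pendant –COCH3: carbonyl C bonded to two carbons → ketone.
pendant –OCH3: C–O–C with sp³ C, no adjacent C=O → ether.
pendant –COOCH3: carbonyl C bonded to C and –OCH3 → ester.
pendant –COOCH3: carbonyl C bonded to C and –OCH3 → ester.
–NH2 on an sp³ carbon with no adjacent C=O → amine.
C–S–C linkage → sulfide (thioether).
–OH on an sp³ carbon → alcohol (secondary).
–C(=O)OCH3: carbonyl C bonded to C and to –OCH3 → ester (not ketone + ether).
Distinct types present: alcohol, amine, ester, ether, ketone, sulfide.

6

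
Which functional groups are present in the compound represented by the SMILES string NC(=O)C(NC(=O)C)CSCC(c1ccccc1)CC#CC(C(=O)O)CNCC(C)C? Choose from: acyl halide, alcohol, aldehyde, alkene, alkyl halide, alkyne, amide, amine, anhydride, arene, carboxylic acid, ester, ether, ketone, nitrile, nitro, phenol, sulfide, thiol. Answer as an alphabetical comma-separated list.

Working along the chain:
  H2NCO: –C(=O)NH2: carbonyl C bonded to C and to N → amide (the N is not a separate amine).
  CH(NHCOCH3): pendant –NHC(=O)CH3: N bonded to a carbonyl → amide (not amine).
  CH2SCH2: C–S–C linkage → sulfide (thioether).
  CH(C6H5): pendant –C6H5: benzene ring → arene.
  C≡C: C≡C triple bond → alkyne.
  CH(COOH): pendant –COOH: carbonyl C bonded to C and –OH → carboxylic acid.
  CH2NHCH2: C–N–C with sp³ carbons and no adjacent C=O → amine (secondary).

alkyne, amide, amine, arene, carboxylic acid, sulfide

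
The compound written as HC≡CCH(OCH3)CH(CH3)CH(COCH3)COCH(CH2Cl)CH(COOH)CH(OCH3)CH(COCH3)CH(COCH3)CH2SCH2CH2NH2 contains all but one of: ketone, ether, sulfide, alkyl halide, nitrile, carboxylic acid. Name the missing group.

nitrile

carboxylic acid: present (CH(COOH) — pendant –COOH: carbonyl C bonded to C and –OH → carboxylic acid).
alkyl halide: present (CH(CH2Cl) — pendant –CH2X: halogen on sp³ carbon → alkyl halide).
sulfide: present (CH2SCH2 — C–S–C linkage → sulfide (thioether)).
ketone: present (CH(COCH3) — pendant –COCH3: carbonyl C bonded to two carbons → ketone).
ether: present (CH(OCH3) — pendant –OCH3: C–O–C with sp³ C, no adjacent C=O → ether).
nitrile: absent. In HC≡C, the triple bond is C≡C, not C≡N.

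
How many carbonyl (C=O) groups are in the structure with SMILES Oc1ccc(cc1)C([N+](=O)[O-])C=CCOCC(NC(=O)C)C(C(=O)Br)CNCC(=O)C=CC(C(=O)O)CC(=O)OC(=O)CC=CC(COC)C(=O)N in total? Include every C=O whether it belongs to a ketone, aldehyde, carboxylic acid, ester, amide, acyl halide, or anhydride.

CH(NHCOCH3): amide, 1 C=O (running total 1).
CH(COBr): acyl halide, 1 C=O (running total 2).
CO: ketone, 1 C=O (running total 3).
CH(COOH): carboxylic acid, 1 C=O (running total 4).
CH2CO-O-COCH2: anhydride, 2 C=O (running total 6).
CONH2: amide, 1 C=O (running total 7).

7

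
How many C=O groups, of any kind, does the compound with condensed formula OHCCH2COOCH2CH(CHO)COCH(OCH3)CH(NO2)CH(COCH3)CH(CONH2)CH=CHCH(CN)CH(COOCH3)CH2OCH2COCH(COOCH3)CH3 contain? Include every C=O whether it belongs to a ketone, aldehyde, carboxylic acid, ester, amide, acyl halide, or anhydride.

9

OHC: aldehyde, 1 C=O (running total 1).
CH2COOCH2: ester, 1 C=O (running total 2).
CH(CHO): aldehyde, 1 C=O (running total 3).
CO: ketone, 1 C=O (running total 4).
CH(COCH3): ketone, 1 C=O (running total 5).
CH(CONH2): amide, 1 C=O (running total 6).
CH(COOCH3): ester, 1 C=O (running total 7).
CO: ketone, 1 C=O (running total 8).
CH(COOCH3): ester, 1 C=O (running total 9).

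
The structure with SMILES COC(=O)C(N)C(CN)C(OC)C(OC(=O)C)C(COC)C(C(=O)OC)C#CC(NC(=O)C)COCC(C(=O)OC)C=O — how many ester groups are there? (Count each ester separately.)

4

Taking each segment in turn:
  CH3OOC: CH3O–C(=O)–: carbonyl C bonded to C and to –OCH3 → ester (not ketone + ether).
  CH(NH2): –NH2 on an sp³ carbon with no adjacent C=O → amine.
  CH(CH2NH2): pendant –CH2NH2: N on sp³ C, no adjacent C=O → amine.
  CH(OCH3): pendant –OCH3: C–O–C with sp³ C, no adjacent C=O → ether.
  CH(OCOCH3): pendant –OC(=O)CH3: an acyloxy group → ester.
  CH(CH2OCH3): pendant –CH2OCH3: C–O–C linkage → ether.
  CH(COOCH3): pendant –COOCH3: carbonyl C bonded to C and –OCH3 → ester.
  C≡C: C≡C triple bond → alkyne.
  CH(NHCOCH3): pendant –NHC(=O)CH3: N bonded to a carbonyl → amide (not amine).
  CH2OCH2: C–O–C with sp³ carbons on both sides and no adjacent C=O → ether.
  CH(COOCH3): pendant –COOCH3: carbonyl C bonded to C and –OCH3 → ester.
  CHO: terminal –CHO: carbonyl C bonded to H and C → aldehyde.
Ester appears at: CH3OOC, CH(OCOCH3), CH(COOCH3), CH(COOCH3) → 4.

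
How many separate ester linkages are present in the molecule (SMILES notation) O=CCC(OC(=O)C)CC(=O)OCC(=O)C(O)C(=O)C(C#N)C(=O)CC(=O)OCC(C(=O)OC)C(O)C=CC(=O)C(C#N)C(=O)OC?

5

terminal –CHO: carbonyl C bonded to H and C → aldehyde.
pendant –OC(=O)CH3: an acyloxy group → ester.
–C(=O)–O–C with C on the carbonyl side → ester.
–C(=O)– with carbon on both sides → ketone.
–OH on an sp³ carbon → alcohol (secondary).
–C(=O)– with carbon on both sides → ketone.
pendant –C≡N: nitrile.
–C(=O)– with carbon on both sides → ketone.
–C(=O)–O–C with C on the carbonyl side → ester.
pendant –COOCH3: carbonyl C bonded to C and –OCH3 → ester.
–OH on an sp³ carbon → alcohol (secondary).
C=C double bond → alkene.
–C(=O)– with carbon on both sides → ketone.
pendant –C≡N: nitrile.
–C(=O)OCH3: carbonyl C bonded to C and to –OCH3 → ester (not ketone + ether).
Ester appears at: CH(OCOCH3), CH2COOCH2, CH2COOCH2, CH(COOCH3), COOCH3 → 5.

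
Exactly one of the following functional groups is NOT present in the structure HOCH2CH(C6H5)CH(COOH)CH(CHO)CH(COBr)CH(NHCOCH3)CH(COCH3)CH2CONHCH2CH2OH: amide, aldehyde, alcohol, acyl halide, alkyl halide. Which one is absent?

amide: present (CH(NHCOCH3) — pendant –NHC(=O)CH3: N bonded to a carbonyl → amide (not amine)).
aldehyde: present (CH(CHO) — pendant –CHO: carbonyl C bonded to C and H → aldehyde).
alcohol: present (HOCH2 — HO– on an sp³ carbon → alcohol).
acyl halide: present (CH(COBr) — pendant –C(=O)X: carbonyl C bonded to C and halogen → acyl halide).
alkyl halide: absent. In CH(COBr), the halogen is on a carbonyl carbon, which makes it an acyl halide, not an alkyl halide.

alkyl halide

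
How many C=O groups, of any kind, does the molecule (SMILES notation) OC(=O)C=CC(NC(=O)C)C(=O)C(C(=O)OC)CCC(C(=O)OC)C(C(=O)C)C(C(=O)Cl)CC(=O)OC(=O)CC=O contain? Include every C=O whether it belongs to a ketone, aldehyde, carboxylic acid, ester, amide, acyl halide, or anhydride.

HOOC: carboxylic acid, 1 C=O (running total 1).
CH(NHCOCH3): amide, 1 C=O (running total 2).
CO: ketone, 1 C=O (running total 3).
CH(COOCH3): ester, 1 C=O (running total 4).
CH(COOCH3): ester, 1 C=O (running total 5).
CH(COCH3): ketone, 1 C=O (running total 6).
CH(COCl): acyl halide, 1 C=O (running total 7).
CH2CO-O-COCH2: anhydride, 2 C=O (running total 9).
CHO: aldehyde, 1 C=O (running total 10).

10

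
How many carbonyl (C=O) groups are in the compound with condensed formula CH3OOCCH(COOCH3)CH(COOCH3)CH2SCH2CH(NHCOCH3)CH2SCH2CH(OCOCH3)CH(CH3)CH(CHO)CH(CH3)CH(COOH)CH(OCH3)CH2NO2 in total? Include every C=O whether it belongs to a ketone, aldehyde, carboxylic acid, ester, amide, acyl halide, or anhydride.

7

CH3OOC: ester, 1 C=O (running total 1).
CH(COOCH3): ester, 1 C=O (running total 2).
CH(COOCH3): ester, 1 C=O (running total 3).
CH(NHCOCH3): amide, 1 C=O (running total 4).
CH(OCOCH3): ester, 1 C=O (running total 5).
CH(CHO): aldehyde, 1 C=O (running total 6).
CH(COOH): carboxylic acid, 1 C=O (running total 7).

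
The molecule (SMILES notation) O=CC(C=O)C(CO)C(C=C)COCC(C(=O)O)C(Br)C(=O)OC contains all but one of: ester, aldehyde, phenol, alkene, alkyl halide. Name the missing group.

ester: present (COOCH3 — –C(=O)OCH3: carbonyl C bonded to C and to –OCH3 → ester (not ketone + ether)).
aldehyde: present (OHC — terminal –CHO: carbonyl C bonded to H and C → aldehyde).
alkene: present (CH(CH=CH2) — pendant –CH=CH2: C=C double bond → alkene).
alkyl halide: present (CH(Br) — halogen on an sp³ carbon → alkyl halide).
phenol: absent. In CH(CH2OH), the –OH is on an sp³ carbon, not on an aromatic ring, so it is an alcohol.

phenol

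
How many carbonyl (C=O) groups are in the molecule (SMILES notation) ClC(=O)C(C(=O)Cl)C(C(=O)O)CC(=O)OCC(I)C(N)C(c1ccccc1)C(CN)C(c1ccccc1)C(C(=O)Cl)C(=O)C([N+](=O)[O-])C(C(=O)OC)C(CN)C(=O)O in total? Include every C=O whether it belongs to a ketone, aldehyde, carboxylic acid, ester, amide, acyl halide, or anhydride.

ClCO: acyl halide, 1 C=O (running total 1).
CH(COCl): acyl halide, 1 C=O (running total 2).
CH(COOH): carboxylic acid, 1 C=O (running total 3).
CH2COOCH2: ester, 1 C=O (running total 4).
CH(COCl): acyl halide, 1 C=O (running total 5).
CO: ketone, 1 C=O (running total 6).
CH(COOCH3): ester, 1 C=O (running total 7).
COOH: carboxylic acid, 1 C=O (running total 8).

8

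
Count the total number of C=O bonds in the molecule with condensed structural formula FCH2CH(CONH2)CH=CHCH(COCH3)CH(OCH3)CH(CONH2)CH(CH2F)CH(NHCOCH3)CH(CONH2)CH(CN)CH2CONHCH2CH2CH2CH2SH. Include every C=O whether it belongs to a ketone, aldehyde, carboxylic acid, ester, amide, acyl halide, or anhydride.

6

CH(CONH2): amide, 1 C=O (running total 1).
CH(COCH3): ketone, 1 C=O (running total 2).
CH(CONH2): amide, 1 C=O (running total 3).
CH(NHCOCH3): amide, 1 C=O (running total 4).
CH(CONH2): amide, 1 C=O (running total 5).
CH2CONHCH2: amide, 1 C=O (running total 6).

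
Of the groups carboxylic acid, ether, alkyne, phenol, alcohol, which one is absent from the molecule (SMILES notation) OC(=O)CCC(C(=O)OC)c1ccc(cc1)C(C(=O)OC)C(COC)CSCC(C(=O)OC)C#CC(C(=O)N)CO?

phenol

ether: present (CH(CH2OCH3) — pendant –CH2OCH3: C–O–C linkage → ether).
carboxylic acid: present (HOOC — –COOH: carbonyl C bonded to –OH and C → carboxylic acid (the –OH is not a separate alcohol)).
alcohol: present (CH2OH — –OH on an sp³ carbon → alcohol).
alkyne: present (C≡C — C≡C triple bond → alkyne).
phenol: absent. In CH2OH, the –OH is on an sp³ carbon, not on an aromatic ring, so it is an alcohol.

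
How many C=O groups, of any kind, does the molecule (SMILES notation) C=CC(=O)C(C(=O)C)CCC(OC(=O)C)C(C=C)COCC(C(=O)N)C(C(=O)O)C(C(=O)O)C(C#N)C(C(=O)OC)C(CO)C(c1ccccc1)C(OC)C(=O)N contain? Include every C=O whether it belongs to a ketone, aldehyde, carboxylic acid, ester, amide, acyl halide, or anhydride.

8

CO: ketone, 1 C=O (running total 1).
CH(COCH3): ketone, 1 C=O (running total 2).
CH(OCOCH3): ester, 1 C=O (running total 3).
CH(CONH2): amide, 1 C=O (running total 4).
CH(COOH): carboxylic acid, 1 C=O (running total 5).
CH(COOH): carboxylic acid, 1 C=O (running total 6).
CH(COOCH3): ester, 1 C=O (running total 7).
CONH2: amide, 1 C=O (running total 8).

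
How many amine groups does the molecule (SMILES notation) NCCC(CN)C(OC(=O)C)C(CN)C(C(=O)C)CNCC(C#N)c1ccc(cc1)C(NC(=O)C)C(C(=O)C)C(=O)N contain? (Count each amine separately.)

Taking each segment in turn:
  H2NCH2: –NH2 on an sp³ carbon with no adjacent C=O → amine.
  CH(CH2NH2): pendant –CH2NH2: N on sp³ C, no adjacent C=O → amine.
  CH(OCOCH3): pendant –OC(=O)CH3: an acyloxy group → ester.
  CH(CH2NH2): pendant –CH2NH2: N on sp³ C, no adjacent C=O → amine.
  CH(COCH3): pendant –COCH3: carbonyl C bonded to two carbons → ketone.
  CH2NHCH2: C–N–C with sp³ carbons and no adjacent C=O → amine (secondary).
  CH(CN): pendant –C≡N: nitrile.
  C6H4: para-disubstituted benzene ring → arene.
  CH(NHCOCH3): pendant –NHC(=O)CH3: N bonded to a carbonyl → amide (not amine).
  CH(COCH3): pendant –COCH3: carbonyl C bonded to two carbons → ketone.
  CONH2: –C(=O)NH2: carbonyl C bonded to C and to N → amide (the N is not a separate amine).
Amine appears at: H2NCH2, CH(CH2NH2), CH(CH2NH2), CH2NHCH2 → 4.

4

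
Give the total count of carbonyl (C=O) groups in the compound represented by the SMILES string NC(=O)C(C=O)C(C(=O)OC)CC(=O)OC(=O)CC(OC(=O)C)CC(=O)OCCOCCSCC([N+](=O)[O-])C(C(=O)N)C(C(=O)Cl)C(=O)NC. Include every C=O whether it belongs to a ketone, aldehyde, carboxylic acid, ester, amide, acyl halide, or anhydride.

10

H2NCO: amide, 1 C=O (running total 1).
CH(CHO): aldehyde, 1 C=O (running total 2).
CH(COOCH3): ester, 1 C=O (running total 3).
CH2CO-O-COCH2: anhydride, 2 C=O (running total 5).
CH(OCOCH3): ester, 1 C=O (running total 6).
CH2COOCH2: ester, 1 C=O (running total 7).
CH(CONH2): amide, 1 C=O (running total 8).
CH(COCl): acyl halide, 1 C=O (running total 9).
CONHCH3: amide, 1 C=O (running total 10).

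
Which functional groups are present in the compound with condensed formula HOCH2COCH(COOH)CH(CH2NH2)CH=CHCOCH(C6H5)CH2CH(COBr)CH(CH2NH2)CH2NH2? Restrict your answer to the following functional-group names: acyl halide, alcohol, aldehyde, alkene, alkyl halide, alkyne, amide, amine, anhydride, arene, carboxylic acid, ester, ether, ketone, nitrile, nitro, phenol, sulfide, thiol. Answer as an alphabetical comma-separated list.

acyl halide, alcohol, alkene, amine, arene, carboxylic acid, ketone

Working along the chain:
  HOCH2: HO– on an sp³ carbon → alcohol.
  CO: –C(=O)– with carbon on both sides → ketone.
  CH(COOH): pendant –COOH: carbonyl C bonded to C and –OH → carboxylic acid.
  CH(CH2NH2): pendant –CH2NH2: N on sp³ C, no adjacent C=O → amine.
  CH=CH: C=C double bond → alkene.
  CO: –C(=O)– with carbon on both sides → ketone.
  CH(C6H5): pendant –C6H5: benzene ring → arene.
  CH(COBr): pendant –C(=O)X: carbonyl C bonded to C and halogen → acyl halide.
  CH(CH2NH2): pendant –CH2NH2: N on sp³ C, no adjacent C=O → amine.
  CH2NH2: –NH2 on an sp³ carbon with no adjacent C=O → amine.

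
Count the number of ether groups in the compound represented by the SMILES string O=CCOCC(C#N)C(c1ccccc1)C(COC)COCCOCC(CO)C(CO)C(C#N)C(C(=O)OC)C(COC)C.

5

terminal –CHO: carbonyl C bonded to H and C → aldehyde.
C–O–C with sp³ carbons on both sides and no adjacent C=O → ether.
pendant –C≡N: nitrile.
pendant –C6H5: benzene ring → arene.
pendant –CH2OCH3: C–O–C linkage → ether.
C–O–C with sp³ carbons on both sides and no adjacent C=O → ether.
C–O–C with sp³ carbons on both sides and no adjacent C=O → ether.
pendant –CH2OH on an sp³ backbone C → alcohol.
pendant –CH2OH on an sp³ backbone C → alcohol.
pendant –C≡N: nitrile.
pendant –COOCH3: carbonyl C bonded to C and –OCH3 → ester.
pendant –CH2OCH3: C–O–C linkage → ether.
Ether appears at: CH2OCH2, CH(CH2OCH3), CH2OCH2, CH2OCH2, CH(CH2OCH3) → 5.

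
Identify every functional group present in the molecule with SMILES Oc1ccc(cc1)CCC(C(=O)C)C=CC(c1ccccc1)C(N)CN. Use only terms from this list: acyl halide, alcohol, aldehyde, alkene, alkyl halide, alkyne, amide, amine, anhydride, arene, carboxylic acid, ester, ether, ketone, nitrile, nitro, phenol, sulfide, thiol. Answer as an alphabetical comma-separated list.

Working along the chain:
  HOC6H4: –OH attached directly to an aromatic ring → phenol (not alcohol); the ring itself is an arene.
  CH(COCH3): pendant –COCH3: carbonyl C bonded to two carbons → ketone.
  CH=CH: C=C double bond → alkene.
  CH(C6H5): pendant –C6H5: benzene ring → arene.
  CH(NH2): –NH2 on an sp³ carbon with no adjacent C=O → amine.
  CH2NH2: –NH2 on an sp³ carbon with no adjacent C=O → amine.

alkene, amine, arene, ketone, phenol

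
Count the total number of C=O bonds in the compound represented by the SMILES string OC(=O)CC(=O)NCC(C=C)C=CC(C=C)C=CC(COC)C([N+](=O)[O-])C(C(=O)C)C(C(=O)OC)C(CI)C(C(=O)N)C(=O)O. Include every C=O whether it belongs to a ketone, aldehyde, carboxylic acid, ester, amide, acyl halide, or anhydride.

HOOC: carboxylic acid, 1 C=O (running total 1).
CH2CONHCH2: amide, 1 C=O (running total 2).
CH(COCH3): ketone, 1 C=O (running total 3).
CH(COOCH3): ester, 1 C=O (running total 4).
CH(CONH2): amide, 1 C=O (running total 5).
COOH: carboxylic acid, 1 C=O (running total 6).

6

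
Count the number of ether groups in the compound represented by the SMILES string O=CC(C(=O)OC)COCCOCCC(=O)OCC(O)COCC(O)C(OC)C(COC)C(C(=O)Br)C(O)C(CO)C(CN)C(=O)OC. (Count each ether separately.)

5

terminal –CHO: carbonyl C bonded to H and C → aldehyde.
pendant –COOCH3: carbonyl C bonded to C and –OCH3 → ester.
C–O–C with sp³ carbons on both sides and no adjacent C=O → ether.
C–O–C with sp³ carbons on both sides and no adjacent C=O → ether.
–C(=O)–O–C with C on the carbonyl side → ester.
–OH on an sp³ carbon → alcohol (secondary).
C–O–C with sp³ carbons on both sides and no adjacent C=O → ether.
–OH on an sp³ carbon → alcohol (secondary).
pendant –OCH3: C–O–C with sp³ C, no adjacent C=O → ether.
pendant –CH2OCH3: C–O–C linkage → ether.
pendant –C(=O)X: carbonyl C bonded to C and halogen → acyl halide.
–OH on an sp³ carbon → alcohol (secondary).
pendant –CH2OH on an sp³ backbone C → alcohol.
pendant –CH2NH2: N on sp³ C, no adjacent C=O → amine.
–C(=O)OCH3: carbonyl C bonded to C and to –OCH3 → ester (not ketone + ether).
Ether appears at: CH2OCH2, CH2OCH2, CH2OCH2, CH(OCH3), CH(CH2OCH3) → 5.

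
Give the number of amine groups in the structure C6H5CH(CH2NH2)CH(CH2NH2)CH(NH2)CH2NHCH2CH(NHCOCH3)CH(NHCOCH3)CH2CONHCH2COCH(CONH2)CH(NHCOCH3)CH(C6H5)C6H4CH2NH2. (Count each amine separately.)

C6H5– phenyl ring → arene.
pendant –CH2NH2: N on sp³ C, no adjacent C=O → amine.
pendant –CH2NH2: N on sp³ C, no adjacent C=O → amine.
–NH2 on an sp³ carbon with no adjacent C=O → amine.
C–N–C with sp³ carbons and no adjacent C=O → amine (secondary).
pendant –NHC(=O)CH3: N bonded to a carbonyl → amide (not amine).
pendant –NHC(=O)CH3: N bonded to a carbonyl → amide (not amine).
–C(=O)–N– linkage → amide (the N is not an amine).
–C(=O)– with carbon on both sides → ketone.
pendant –CONH2: carbonyl C bonded to C and N → amide.
pendant –NHC(=O)CH3: N bonded to a carbonyl → amide (not amine).
pendant –C6H5: benzene ring → arene.
para-disubstituted benzene ring → arene.
–NH2 on an sp³ carbon with no adjacent C=O → amine.
Amine appears at: CH(CH2NH2), CH(CH2NH2), CH(NH2), CH2NHCH2, CH2NH2 → 5.

5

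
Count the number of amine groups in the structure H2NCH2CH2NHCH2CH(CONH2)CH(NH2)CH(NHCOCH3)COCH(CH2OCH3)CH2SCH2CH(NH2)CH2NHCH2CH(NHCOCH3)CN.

5

Taking each segment in turn:
  H2NCH2: –NH2 on an sp³ carbon with no adjacent C=O → amine.
  CH2NHCH2: C–N–C with sp³ carbons and no adjacent C=O → amine (secondary).
  CH(CONH2): pendant –CONH2: carbonyl C bonded to C and N → amide.
  CH(NH2): –NH2 on an sp³ carbon with no adjacent C=O → amine.
  CH(NHCOCH3): pendant –NHC(=O)CH3: N bonded to a carbonyl → amide (not amine).
  CO: –C(=O)– with carbon on both sides → ketone.
  CH(CH2OCH3): pendant –CH2OCH3: C–O–C linkage → ether.
  CH2SCH2: C–S–C linkage → sulfide (thioether).
  CH(NH2): –NH2 on an sp³ carbon with no adjacent C=O → amine.
  CH2NHCH2: C–N–C with sp³ carbons and no adjacent C=O → amine (secondary).
  CH(NHCOCH3): pendant –NHC(=O)CH3: N bonded to a carbonyl → amide (not amine).
  CN: –C≡N: carbon triple-bonded to nitrogen → nitrile.
Amine appears at: H2NCH2, CH2NHCH2, CH(NH2), CH(NH2), CH2NHCH2 → 5.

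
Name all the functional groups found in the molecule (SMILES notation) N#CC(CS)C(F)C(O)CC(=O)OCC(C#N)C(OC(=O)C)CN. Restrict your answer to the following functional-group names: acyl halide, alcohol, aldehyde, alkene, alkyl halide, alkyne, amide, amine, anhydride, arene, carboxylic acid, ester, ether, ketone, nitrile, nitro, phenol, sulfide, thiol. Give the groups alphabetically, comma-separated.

Reading the structure from left to right:
  N≡C: N≡C–: carbon triple-bonded to nitrogen → nitrile.
  CH(CH2SH): pendant –CH2SH → thiol.
  CH(F): halogen on an sp³ carbon → alkyl halide.
  CH(OH): –OH on an sp³ carbon → alcohol (secondary).
  CH2COOCH2: –C(=O)–O–C with C on the carbonyl side → ester.
  CH(CN): pendant –C≡N: nitrile.
  CH(OCOCH3): pendant –OC(=O)CH3: an acyloxy group → ester.
  CH2NH2: –NH2 on an sp³ carbon with no adjacent C=O → amine.

alcohol, alkyl halide, amine, ester, nitrile, thiol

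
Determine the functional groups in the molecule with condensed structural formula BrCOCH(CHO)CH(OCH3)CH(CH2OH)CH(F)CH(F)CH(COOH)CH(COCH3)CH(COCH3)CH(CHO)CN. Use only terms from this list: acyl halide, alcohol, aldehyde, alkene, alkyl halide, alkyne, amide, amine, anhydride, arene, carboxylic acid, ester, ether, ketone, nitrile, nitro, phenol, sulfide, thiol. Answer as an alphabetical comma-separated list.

acyl halide, alcohol, aldehyde, alkyl halide, carboxylic acid, ether, ketone, nitrile

Reading the structure from left to right:
  BrCO: –C(=O)Br: carbonyl C bonded to C and to a halogen → acyl halide (not alkyl halide).
  CH(CHO): pendant –CHO: carbonyl C bonded to C and H → aldehyde.
  CH(OCH3): pendant –OCH3: C–O–C with sp³ C, no adjacent C=O → ether.
  CH(CH2OH): pendant –CH2OH on an sp³ backbone C → alcohol.
  CH(F): halogen on an sp³ carbon → alkyl halide.
  CH(F): halogen on an sp³ carbon → alkyl halide.
  CH(COOH): pendant –COOH: carbonyl C bonded to C and –OH → carboxylic acid.
  CH(COCH3): pendant –COCH3: carbonyl C bonded to two carbons → ketone.
  CH(COCH3): pendant –COCH3: carbonyl C bonded to two carbons → ketone.
  CH(CHO): pendant –CHO: carbonyl C bonded to C and H → aldehyde.
  CN: –C≡N: carbon triple-bonded to nitrogen → nitrile.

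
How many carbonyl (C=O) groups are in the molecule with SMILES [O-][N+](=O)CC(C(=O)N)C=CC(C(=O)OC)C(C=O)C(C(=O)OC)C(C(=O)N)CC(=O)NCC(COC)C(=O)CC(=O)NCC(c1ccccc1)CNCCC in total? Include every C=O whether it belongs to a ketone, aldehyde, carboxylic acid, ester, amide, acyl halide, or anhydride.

CH(CONH2): amide, 1 C=O (running total 1).
CH(COOCH3): ester, 1 C=O (running total 2).
CH(CHO): aldehyde, 1 C=O (running total 3).
CH(COOCH3): ester, 1 C=O (running total 4).
CH(CONH2): amide, 1 C=O (running total 5).
CH2CONHCH2: amide, 1 C=O (running total 6).
CO: ketone, 1 C=O (running total 7).
CH2CONHCH2: amide, 1 C=O (running total 8).

8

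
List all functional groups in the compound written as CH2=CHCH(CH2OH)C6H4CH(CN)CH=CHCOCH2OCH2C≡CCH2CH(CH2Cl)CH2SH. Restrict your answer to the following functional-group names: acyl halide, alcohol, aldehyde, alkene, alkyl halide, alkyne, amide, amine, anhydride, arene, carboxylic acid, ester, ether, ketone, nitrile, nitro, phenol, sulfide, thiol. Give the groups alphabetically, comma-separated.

alcohol, alkene, alkyl halide, alkyne, arene, ether, ketone, nitrile, thiol

C=C double bond → alkene.
pendant –CH2OH on an sp³ backbone C → alcohol.
para-disubstituted benzene ring → arene.
pendant –C≡N: nitrile.
C=C double bond → alkene.
–C(=O)– with carbon on both sides → ketone.
C–O–C with sp³ carbons on both sides and no adjacent C=O → ether.
C≡C triple bond → alkyne.
pendant –CH2X: halogen on sp³ carbon → alkyl halide.
–SH on an sp³ carbon → thiol.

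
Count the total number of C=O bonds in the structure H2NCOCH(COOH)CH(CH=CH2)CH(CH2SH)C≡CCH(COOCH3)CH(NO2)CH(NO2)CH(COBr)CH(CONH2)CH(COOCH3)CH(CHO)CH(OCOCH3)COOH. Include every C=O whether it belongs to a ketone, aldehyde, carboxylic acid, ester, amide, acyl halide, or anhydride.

9

H2NCO: amide, 1 C=O (running total 1).
CH(COOH): carboxylic acid, 1 C=O (running total 2).
CH(COOCH3): ester, 1 C=O (running total 3).
CH(COBr): acyl halide, 1 C=O (running total 4).
CH(CONH2): amide, 1 C=O (running total 5).
CH(COOCH3): ester, 1 C=O (running total 6).
CH(CHO): aldehyde, 1 C=O (running total 7).
CH(OCOCH3): ester, 1 C=O (running total 8).
COOH: carboxylic acid, 1 C=O (running total 9).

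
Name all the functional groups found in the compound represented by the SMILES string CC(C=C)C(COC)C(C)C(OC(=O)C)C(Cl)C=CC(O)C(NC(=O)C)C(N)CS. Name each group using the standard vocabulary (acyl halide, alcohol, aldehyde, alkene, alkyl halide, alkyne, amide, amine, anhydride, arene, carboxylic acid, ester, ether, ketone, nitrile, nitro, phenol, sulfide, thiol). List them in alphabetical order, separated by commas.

alcohol, alkene, alkyl halide, amide, amine, ester, ether, thiol

pendant –CH=CH2: C=C double bond → alkene.
pendant –CH2OCH3: C–O–C linkage → ether.
pendant –OC(=O)CH3: an acyloxy group → ester.
halogen on an sp³ carbon → alkyl halide.
C=C double bond → alkene.
–OH on an sp³ carbon → alcohol (secondary).
pendant –NHC(=O)CH3: N bonded to a carbonyl → amide (not amine).
–NH2 on an sp³ carbon with no adjacent C=O → amine.
–SH on an sp³ carbon → thiol.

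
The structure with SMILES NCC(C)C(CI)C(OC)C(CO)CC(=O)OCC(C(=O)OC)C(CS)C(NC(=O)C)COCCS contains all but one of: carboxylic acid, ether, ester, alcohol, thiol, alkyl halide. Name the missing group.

alkyl halide: present (CH(CH2I) — pendant –CH2X: halogen on sp³ carbon → alkyl halide).
alcohol: present (CH(CH2OH) — pendant –CH2OH on an sp³ backbone C → alcohol).
ether: present (CH(OCH3) — pendant –OCH3: C–O–C with sp³ C, no adjacent C=O → ether).
thiol: present (CH(CH2SH) — pendant –CH2SH → thiol).
ester: present (CH2COOCH2 — –C(=O)–O–C with C on the carbonyl side → ester).
carboxylic acid: absent. In each of CH2COOCH2 and CH(COOCH3), the acyl oxygen is bonded to carbon (–O–C), not to H, so this is an ester. In CH(NHCOCH3), the carbonyl is bonded to nitrogen, not to –OH; that is an amide.

carboxylic acid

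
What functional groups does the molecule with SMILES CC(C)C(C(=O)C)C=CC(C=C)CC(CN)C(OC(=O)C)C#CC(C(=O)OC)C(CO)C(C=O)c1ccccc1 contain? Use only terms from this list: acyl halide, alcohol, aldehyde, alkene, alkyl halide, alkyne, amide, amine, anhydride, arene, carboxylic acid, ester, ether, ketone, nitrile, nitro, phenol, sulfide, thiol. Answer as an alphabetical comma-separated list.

alcohol, aldehyde, alkene, alkyne, amine, arene, ester, ketone

Reading the structure from left to right:
  CH(COCH3): pendant –COCH3: carbonyl C bonded to two carbons → ketone.
  CH=CH: C=C double bond → alkene.
  CH(CH=CH2): pendant –CH=CH2: C=C double bond → alkene.
  CH(CH2NH2): pendant –CH2NH2: N on sp³ C, no adjacent C=O → amine.
  CH(OCOCH3): pendant –OC(=O)CH3: an acyloxy group → ester.
  C≡C: C≡C triple bond → alkyne.
  CH(COOCH3): pendant –COOCH3: carbonyl C bonded to C and –OCH3 → ester.
  CH(CH2OH): pendant –CH2OH on an sp³ backbone C → alcohol.
  CH(CHO): pendant –CHO: carbonyl C bonded to C and H → aldehyde.
  C6H5: –C6H5 phenyl ring → arene.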